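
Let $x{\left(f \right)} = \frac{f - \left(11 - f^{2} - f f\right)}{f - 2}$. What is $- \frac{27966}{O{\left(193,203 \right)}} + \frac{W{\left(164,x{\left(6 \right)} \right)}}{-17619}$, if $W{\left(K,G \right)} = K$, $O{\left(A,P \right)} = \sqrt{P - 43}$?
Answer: $- \frac{164}{17619} - \frac{13983 \sqrt{10}}{20} \approx -2210.9$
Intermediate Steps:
$O{\left(A,P \right)} = \sqrt{-43 + P}$
$x{\left(f \right)} = \frac{-11 + f + 2 f^{2}}{-2 + f}$ ($x{\left(f \right)} = \frac{f + \left(\left(f^{2} + f^{2}\right) - 11\right)}{-2 + f} = \frac{f + \left(2 f^{2} - 11\right)}{-2 + f} = \frac{f + \left(-11 + 2 f^{2}\right)}{-2 + f} = \frac{-11 + f + 2 f^{2}}{-2 + f}$)
$- \frac{27966}{O{\left(193,203 \right)}} + \frac{W{\left(164,x{\left(6 \right)} \right)}}{-17619} = - \frac{27966}{\sqrt{-43 + 203}} + \frac{164}{-17619} = - \frac{27966}{\sqrt{160}} + 164 \left(- \frac{1}{17619}\right) = - \frac{27966}{4 \sqrt{10}} - \frac{164}{17619} = - 27966 \frac{\sqrt{10}}{40} - \frac{164}{17619} = - \frac{13983 \sqrt{10}}{20} - \frac{164}{17619} = - \frac{164}{17619} - \frac{13983 \sqrt{10}}{20}$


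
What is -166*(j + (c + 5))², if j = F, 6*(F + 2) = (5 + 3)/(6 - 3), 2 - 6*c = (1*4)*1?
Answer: -130144/81 ≈ -1606.7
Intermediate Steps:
c = -⅓ (c = ⅓ - 1*4/6 = ⅓ - 2/3 = ⅓ - ⅙*4 = ⅓ - ⅔ = -⅓ ≈ -0.33333)
F = -14/9 (F = -2 + ((5 + 3)/(6 - 3))/6 = -2 + (8/3)/6 = -2 + (8*(⅓))/6 = -2 + (⅙)*(8/3) = -2 + 4/9 = -14/9 ≈ -1.5556)
j = -14/9 ≈ -1.5556
-166*(j + (c + 5))² = -166*(-14/9 + (-⅓ + 5))² = -166*(-14/9 + 14/3)² = -166*(28/9)² = -166*784/81 = -130144/81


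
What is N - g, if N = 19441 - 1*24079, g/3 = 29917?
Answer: -94389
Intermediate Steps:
g = 89751 (g = 3*29917 = 89751)
N = -4638 (N = 19441 - 24079 = -4638)
N - g = -4638 - 1*89751 = -4638 - 89751 = -94389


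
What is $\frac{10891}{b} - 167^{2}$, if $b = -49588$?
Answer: $- \frac{1382970623}{49588} \approx -27889.0$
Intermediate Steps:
$\frac{10891}{b} - 167^{2} = \frac{10891}{-49588} - 167^{2} = 10891 \left(- \frac{1}{49588}\right) - 27889 = - \frac{10891}{49588} - 27889 = - \frac{1382970623}{49588}$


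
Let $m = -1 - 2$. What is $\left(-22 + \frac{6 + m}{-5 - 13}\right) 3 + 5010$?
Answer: $\frac{9887}{2} \approx 4943.5$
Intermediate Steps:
$m = -3$ ($m = -1 - 2 = -3$)
$\left(-22 + \frac{6 + m}{-5 - 13}\right) 3 + 5010 = \left(-22 + \frac{6 - 3}{-5 - 13}\right) 3 + 5010 = \left(-22 + \frac{3}{-18}\right) 3 + 5010 = \left(-22 + 3 \left(- \frac{1}{18}\right)\right) 3 + 5010 = \left(-22 - \frac{1}{6}\right) 3 + 5010 = \left(- \frac{133}{6}\right) 3 + 5010 = - \frac{133}{2} + 5010 = \frac{9887}{2}$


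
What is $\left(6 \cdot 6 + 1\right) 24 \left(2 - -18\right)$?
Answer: $17760$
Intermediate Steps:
$\left(6 \cdot 6 + 1\right) 24 \left(2 - -18\right) = \left(36 + 1\right) 24 \left(2 + 18\right) = 37 \cdot 24 \cdot 20 = 888 \cdot 20 = 17760$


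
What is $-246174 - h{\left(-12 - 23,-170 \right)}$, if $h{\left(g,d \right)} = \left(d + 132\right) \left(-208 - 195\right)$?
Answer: $-261488$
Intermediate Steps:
$h{\left(g,d \right)} = -53196 - 403 d$ ($h{\left(g,d \right)} = \left(132 + d\right) \left(-403\right) = -53196 - 403 d$)
$-246174 - h{\left(-12 - 23,-170 \right)} = -246174 - \left(-53196 - -68510\right) = -246174 - \left(-53196 + 68510\right) = -246174 - 15314 = -261488$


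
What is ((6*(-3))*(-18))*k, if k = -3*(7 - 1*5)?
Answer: -1944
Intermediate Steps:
k = -6 (k = -3*(7 - 5) = -3*2 = -6)
((6*(-3))*(-18))*k = ((6*(-3))*(-18))*(-6) = -18*(-18)*(-6) = 324*(-6) = -1944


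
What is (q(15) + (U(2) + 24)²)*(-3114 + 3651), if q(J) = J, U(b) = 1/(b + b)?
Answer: 5181513/16 ≈ 3.2384e+5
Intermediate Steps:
U(b) = 1/(2*b)
(q(15) + (U(2) + 24)²)*(-3114 + 3651) = (15 + ((½)/2 + 24)²)*(-3114 + 3651) = (15 + ((½)*(½) + 24)²)*537 = (15 + (¼ + 24)²)*537 = (15 + (97/4)²)*537 = (15 + 9409/16)*537 = (9649/16)*537 = 5181513/16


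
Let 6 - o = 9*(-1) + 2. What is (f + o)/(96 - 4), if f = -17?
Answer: -1/23 ≈ -0.043478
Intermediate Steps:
o = 13 (o = 6 - (9*(-1) + 2) = 6 - (-9 + 2) = 6 - 1*(-7) = 6 + 7 = 13)
(f + o)/(96 - 4) = (-17 + 13)/(96 - 4) = -4/92 = -4*1/92 = -1/23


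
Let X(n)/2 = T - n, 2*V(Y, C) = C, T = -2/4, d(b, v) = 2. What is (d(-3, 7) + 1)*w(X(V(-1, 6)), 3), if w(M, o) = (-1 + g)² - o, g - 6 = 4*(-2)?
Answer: 18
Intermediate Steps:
T = -½ (T = -2*¼ = -½ ≈ -0.50000)
V(Y, C) = C/2
g = -2 (g = 6 + 4*(-2) = 6 - 8 = -2)
X(n) = -1 - 2*n (X(n) = 2*(-½ - n) = -1 - 2*n)
w(M, o) = 9 - o (w(M, o) = (-1 - 2)² - o = (-3)² - o = 9 - o)
(d(-3, 7) + 1)*w(X(V(-1, 6)), 3) = (2 + 1)*(9 - 1*3) = 3*(9 - 3) = 3*6 = 18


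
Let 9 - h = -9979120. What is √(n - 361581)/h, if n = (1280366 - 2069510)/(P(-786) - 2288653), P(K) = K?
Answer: 3*I*√210581798912255965/22846607118631 ≈ 6.0257e-5*I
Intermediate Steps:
h = 9979129 (h = 9 - 1*(-9979120) = 9 + 9979120 = 9979129)
n = 789144/2289439 (n = (1280366 - 2069510)/(-786 - 2288653) = -789144/(-2289439) = -789144*(-1/2289439) = 789144/2289439 ≈ 0.34469)
√(n - 361581)/h = √(789144/2289439 - 361581)/9979129 = √(-827816853915/2289439)*(1/9979129) = (3*I*√210581798912255965/2289439)*(1/9979129) = 3*I*√210581798912255965/22846607118631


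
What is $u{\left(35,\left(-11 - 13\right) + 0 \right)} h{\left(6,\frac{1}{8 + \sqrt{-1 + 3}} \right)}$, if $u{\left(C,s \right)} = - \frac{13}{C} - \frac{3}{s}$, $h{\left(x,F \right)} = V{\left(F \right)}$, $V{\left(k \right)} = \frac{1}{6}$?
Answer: $- \frac{23}{560} \approx -0.041071$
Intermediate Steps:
$V{\left(k \right)} = \frac{1}{6}$
$h{\left(x,F \right)} = \frac{1}{6}$
$u{\left(35,\left(-11 - 13\right) + 0 \right)} h{\left(6,\frac{1}{8 + \sqrt{-1 + 3}} \right)} = \left(- \frac{13}{35} - \frac{3}{\left(-11 - 13\right) + 0}\right) \frac{1}{6} = \left(\left(-13\right) \frac{1}{35} - \frac{3}{-24 + 0}\right) \frac{1}{6} = \left(- \frac{13}{35} - \frac{3}{-24}\right) \frac{1}{6} = \left(- \frac{13}{35} - - \frac{1}{8}\right) \frac{1}{6} = \left(- \frac{13}{35} + \frac{1}{8}\right) \frac{1}{6} = \left(- \frac{69}{280}\right) \frac{1}{6} = - \frac{23}{560}$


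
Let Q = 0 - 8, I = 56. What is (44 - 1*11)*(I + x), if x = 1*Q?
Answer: 1584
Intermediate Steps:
Q = -8
x = -8 (x = 1*(-8) = -8)
(44 - 1*11)*(I + x) = (44 - 1*11)*(56 - 8) = (44 - 11)*48 = 33*48 = 1584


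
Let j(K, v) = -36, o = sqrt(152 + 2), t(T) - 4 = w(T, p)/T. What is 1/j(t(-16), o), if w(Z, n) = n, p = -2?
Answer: -1/36 ≈ -0.027778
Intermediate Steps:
t(T) = 4 - 2/T
o = sqrt(154) ≈ 12.410
1/j(t(-16), o) = 1/(-36) = -1/36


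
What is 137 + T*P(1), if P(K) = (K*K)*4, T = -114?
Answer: -319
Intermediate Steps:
P(K) = 4*K² (P(K) = K²*4 = 4*K²)
137 + T*P(1) = 137 - 456*1² = 137 - 456 = -319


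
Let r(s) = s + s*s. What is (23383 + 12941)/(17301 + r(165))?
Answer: 12108/14897 ≈ 0.81278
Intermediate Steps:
r(s) = s + s**2
(23383 + 12941)/(17301 + r(165)) = (23383 + 12941)/(17301 + 165*(1 + 165)) = 36324/(17301 + 165*166) = 36324/(17301 + 27390) = 36324/44691 = 36324*(1/44691) = 12108/14897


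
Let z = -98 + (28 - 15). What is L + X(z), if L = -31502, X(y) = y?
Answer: -31587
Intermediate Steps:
z = -85 (z = -98 + 13 = -85)
L + X(z) = -31502 - 85 = -31587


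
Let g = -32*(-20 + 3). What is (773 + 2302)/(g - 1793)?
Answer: -3075/1249 ≈ -2.4620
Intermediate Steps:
g = 544 (g = -32*(-17) = 544)
(773 + 2302)/(g - 1793) = (773 + 2302)/(544 - 1793) = 3075/(-1249) = 3075*(-1/1249) = -3075/1249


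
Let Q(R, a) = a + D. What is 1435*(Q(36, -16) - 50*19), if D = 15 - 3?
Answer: -1368990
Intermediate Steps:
D = 12
Q(R, a) = 12 + a (Q(R, a) = a + 12 = 12 + a)
1435*(Q(36, -16) - 50*19) = 1435*((12 - 16) - 50*19) = 1435*(-4 - 950) = 1435*(-954) = -1368990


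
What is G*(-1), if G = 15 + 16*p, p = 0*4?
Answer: -15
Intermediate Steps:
p = 0
G = 15 (G = 15 + 16*0 = 15 + 0 = 15)
G*(-1) = 15*(-1) = -15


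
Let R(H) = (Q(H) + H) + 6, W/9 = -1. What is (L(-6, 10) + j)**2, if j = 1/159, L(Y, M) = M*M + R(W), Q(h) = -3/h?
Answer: 26615281/2809 ≈ 9475.0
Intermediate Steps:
W = -9 (W = 9*(-1) = -9)
R(H) = 6 + H - 3/H (R(H) = (-3/H + H) + 6 = (H - 3/H) + 6 = 6 + H - 3/H)
L(Y, M) = -8/3 + M**2 (L(Y, M) = M*M + (6 - 9 - 3/(-9)) = M**2 + (6 - 9 - 3*(-1/9)) = M**2 + (6 - 9 + 1/3) = M**2 - 8/3 = -8/3 + M**2)
j = 1/159 ≈ 0.0062893
(L(-6, 10) + j)**2 = ((-8/3 + 10**2) + 1/159)**2 = ((-8/3 + 100) + 1/159)**2 = (292/3 + 1/159)**2 = (5159/53)**2 = 26615281/2809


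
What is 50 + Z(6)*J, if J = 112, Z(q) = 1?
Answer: 162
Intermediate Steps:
50 + Z(6)*J = 50 + 1*112 = 50 + 112 = 162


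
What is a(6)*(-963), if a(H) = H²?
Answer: -34668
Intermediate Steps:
a(6)*(-963) = 6²*(-963) = 36*(-963) = -34668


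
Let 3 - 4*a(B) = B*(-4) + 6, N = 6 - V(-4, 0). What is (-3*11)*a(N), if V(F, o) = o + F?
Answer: -1221/4 ≈ -305.25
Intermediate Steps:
V(F, o) = F + o
N = 10 (N = 6 - (-4 + 0) = 6 - 1*(-4) = 6 + 4 = 10)
a(B) = -3/4 + B (a(B) = 3/4 - (B*(-4) + 6)/4 = 3/4 - (-4*B + 6)/4 = 3/4 - (6 - 4*B)/4 = 3/4 + (-3/2 + B) = -3/4 + B)
(-3*11)*a(N) = (-3*11)*(-3/4 + 10) = -33*37/4 = -1221/4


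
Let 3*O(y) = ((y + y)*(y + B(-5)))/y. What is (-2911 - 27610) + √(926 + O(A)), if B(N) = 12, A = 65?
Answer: -30521 + 2*√2199/3 ≈ -30490.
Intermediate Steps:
O(y) = 8 + 2*y/3 (O(y) = (((y + y)*(y + 12))/y)/3 = (((2*y)*(12 + y))/y)/3 = ((2*y*(12 + y))/y)/3 = (24 + 2*y)/3 = 8 + 2*y/3)
(-2911 - 27610) + √(926 + O(A)) = (-2911 - 27610) + √(926 + (8 + (⅔)*65)) = -30521 + √(926 + (8 + 130/3)) = -30521 + √(926 + 154/3) = -30521 + √(2932/3) = -30521 + 2*√2199/3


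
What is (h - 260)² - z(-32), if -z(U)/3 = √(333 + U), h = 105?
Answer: 24025 + 3*√301 ≈ 24077.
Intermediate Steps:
z(U) = -3*√(333 + U)
(h - 260)² - z(-32) = (105 - 260)² - (-3)*√(333 - 32) = (-155)² - (-3)*√301 = 24025 + 3*√301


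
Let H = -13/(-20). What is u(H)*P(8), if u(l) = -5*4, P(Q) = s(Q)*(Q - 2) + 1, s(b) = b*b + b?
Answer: -8660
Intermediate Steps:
s(b) = b + b² (s(b) = b² + b = b + b²)
H = 13/20 (H = -13*(-1/20) = 13/20 ≈ 0.65000)
P(Q) = 1 + Q*(1 + Q)*(-2 + Q) (P(Q) = (Q*(1 + Q))*(Q - 2) + 1 = (Q*(1 + Q))*(-2 + Q) + 1 = Q*(1 + Q)*(-2 + Q) + 1 = 1 + Q*(1 + Q)*(-2 + Q))
u(l) = -20
u(H)*P(8) = -20*(1 + 8³ - 1*8² - 2*8) = -20*(1 + 512 - 1*64 - 16) = -20*(1 + 512 - 64 - 16) = -20*433 = -8660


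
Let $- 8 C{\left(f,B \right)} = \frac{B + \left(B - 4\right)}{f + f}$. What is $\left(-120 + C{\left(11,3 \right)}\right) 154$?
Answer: $- \frac{73927}{4} \approx -18482.0$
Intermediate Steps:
$C{\left(f,B \right)} = - \frac{-4 + 2 B}{16 f}$ ($C{\left(f,B \right)} = - \frac{\left(B + \left(B - 4\right)\right) \frac{1}{f + f}}{8} = - \frac{\left(B + \left(B - 4\right)\right) \frac{1}{2 f}}{8} = - \frac{\left(B + \left(-4 + B\right)\right) \frac{1}{2 f}}{8} = - \frac{\left(-4 + 2 B\right) \frac{1}{2 f}}{8} = - \frac{\frac{1}{2} \frac{1}{f} \left(-4 + 2 B\right)}{8} = - \frac{-4 + 2 B}{16 f}$)
$\left(-120 + C{\left(11,3 \right)}\right) 154 = \left(-120 + \frac{2 - 3}{8 \cdot 11}\right) 154 = \left(-120 + \frac{1}{8} \cdot \frac{1}{11} \left(2 - 3\right)\right) 154 = \left(-120 + \frac{1}{8} \cdot \frac{1}{11} \left(-1\right)\right) 154 = \left(-120 - \frac{1}{88}\right) 154 = \left(- \frac{10561}{88}\right) 154 = - \frac{73927}{4}$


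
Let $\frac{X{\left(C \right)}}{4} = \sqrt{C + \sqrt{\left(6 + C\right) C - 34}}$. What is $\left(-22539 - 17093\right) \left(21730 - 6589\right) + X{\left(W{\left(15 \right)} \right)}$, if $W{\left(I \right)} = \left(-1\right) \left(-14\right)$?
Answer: $-600068112 + 4 \sqrt{14 + \sqrt{246}} \approx -6.0007 \cdot 10^{8}$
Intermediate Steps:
$W{\left(I \right)} = 14$
$X{\left(C \right)} = 4 \sqrt{C + \sqrt{-34 + C \left(6 + C\right)}}$ ($X{\left(C \right)} = 4 \sqrt{C + \sqrt{\left(6 + C\right) C - 34}} = 4 \sqrt{C + \sqrt{C \left(6 + C\right) - 34}} = 4 \sqrt{C + \sqrt{-34 + C \left(6 + C\right)}}$)
$\left(-22539 - 17093\right) \left(21730 - 6589\right) + X{\left(W{\left(15 \right)} \right)} = \left(-22539 - 17093\right) \left(21730 - 6589\right) + 4 \sqrt{14 + \sqrt{-34 + 14^{2} + 6 \cdot 14}} = \left(-39632\right) 15141 + 4 \sqrt{14 + \sqrt{-34 + 196 + 84}} = -600068112 + 4 \sqrt{14 + \sqrt{246}}$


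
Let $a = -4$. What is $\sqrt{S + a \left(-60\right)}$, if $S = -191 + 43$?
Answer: $2 \sqrt{23} \approx 9.5917$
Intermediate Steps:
$S = -148$
$\sqrt{S + a \left(-60\right)} = \sqrt{-148 - -240} = \sqrt{-148 + 240} = \sqrt{92} = 2 \sqrt{23}$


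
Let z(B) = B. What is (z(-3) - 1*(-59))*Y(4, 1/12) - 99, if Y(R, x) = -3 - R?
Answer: -491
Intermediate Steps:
(z(-3) - 1*(-59))*Y(4, 1/12) - 99 = (-3 - 1*(-59))*(-3 - 1*4) - 99 = (-3 + 59)*(-3 - 4) - 99 = 56*(-7) - 99 = -392 - 99 = -491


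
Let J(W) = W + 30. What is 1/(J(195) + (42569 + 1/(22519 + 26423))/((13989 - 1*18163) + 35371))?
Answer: 1526843574/345623216149 ≈ 0.0044177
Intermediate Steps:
J(W) = 30 + W
1/(J(195) + (42569 + 1/(22519 + 26423))/((13989 - 1*18163) + 35371)) = 1/((30 + 195) + (42569 + 1/(22519 + 26423))/((13989 - 1*18163) + 35371)) = 1/(225 + (42569 + 1/48942)/((13989 - 18163) + 35371)) = 1/(225 + (42569 + 1/48942)/(-4174 + 35371)) = 1/(225 + (2083411999/48942)/31197) = 1/(225 + (2083411999/48942)*(1/31197)) = 1/(225 + 2083411999/1526843574) = 1/(345623216149/1526843574) = 1526843574/345623216149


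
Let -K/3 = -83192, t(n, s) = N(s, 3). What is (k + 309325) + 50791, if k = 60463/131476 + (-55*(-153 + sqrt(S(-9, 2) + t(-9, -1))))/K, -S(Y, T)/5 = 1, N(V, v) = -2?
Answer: 984716169777387/2734437848 - 55*I*sqrt(7)/249576 ≈ 3.6012e+5 - 0.00058305*I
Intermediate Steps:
t(n, s) = -2
S(Y, T) = -5 (S(Y, T) = -5*1 = -5)
K = 249576 (K = -3*(-83192) = 249576)
k = 1349707019/2734437848 - 55*I*sqrt(7)/249576 (k = 60463/131476 - 55*(-153 + sqrt(-5 - 2))/249576 = 60463*(1/131476) - 55*(-153 + sqrt(-7))*(1/249576) = 60463/131476 - 55*(-153 + I*sqrt(7))*(1/249576) = 60463/131476 + (8415 - 55*I*sqrt(7))*(1/249576) = 60463/131476 + (2805/83192 - 55*I*sqrt(7)/249576) = 1349707019/2734437848 - 55*I*sqrt(7)/249576 ≈ 0.4936 - 0.00058305*I)
(k + 309325) + 50791 = ((1349707019/2734437848 - 55*I*sqrt(7)/249576) + 309325) + 50791 = (845831337039619/2734437848 - 55*I*sqrt(7)/249576) + 50791 = 984716169777387/2734437848 - 55*I*sqrt(7)/249576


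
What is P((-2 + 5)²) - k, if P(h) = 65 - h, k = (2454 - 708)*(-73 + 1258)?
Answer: -2068954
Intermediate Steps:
k = 2069010 (k = 1746*1185 = 2069010)
P((-2 + 5)²) - k = (65 - (-2 + 5)²) - 1*2069010 = (65 - 1*3²) - 2069010 = (65 - 1*9) - 2069010 = (65 - 9) - 2069010 = 56 - 2069010 = -2068954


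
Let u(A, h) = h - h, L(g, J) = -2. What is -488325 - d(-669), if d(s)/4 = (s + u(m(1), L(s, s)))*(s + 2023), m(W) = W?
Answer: 3134979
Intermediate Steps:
u(A, h) = 0
d(s) = 4*s*(2023 + s) (d(s) = 4*((s + 0)*(s + 2023)) = 4*(s*(2023 + s)) = 4*s*(2023 + s))
-488325 - d(-669) = -488325 - 4*(-669)*(2023 - 669) = -488325 - 4*(-669)*1354 = -488325 - 1*(-3623304) = -488325 + 3623304 = 3134979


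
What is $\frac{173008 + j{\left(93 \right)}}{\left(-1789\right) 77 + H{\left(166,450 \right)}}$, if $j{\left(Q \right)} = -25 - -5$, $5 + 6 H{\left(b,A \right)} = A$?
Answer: $- \frac{1037928}{826073} \approx -1.2565$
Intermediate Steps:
$H{\left(b,A \right)} = - \frac{5}{6} + \frac{A}{6}$
$j{\left(Q \right)} = -20$ ($j{\left(Q \right)} = -25 + 5 = -20$)
$\frac{173008 + j{\left(93 \right)}}{\left(-1789\right) 77 + H{\left(166,450 \right)}} = \frac{173008 - 20}{\left(-1789\right) 77 + \left(- \frac{5}{6} + \frac{1}{6} \cdot 450\right)} = \frac{172988}{-137753 + \left(- \frac{5}{6} + 75\right)} = \frac{172988}{-137753 + \frac{445}{6}} = \frac{172988}{- \frac{826073}{6}} = 172988 \left(- \frac{6}{826073}\right) = - \frac{1037928}{826073}$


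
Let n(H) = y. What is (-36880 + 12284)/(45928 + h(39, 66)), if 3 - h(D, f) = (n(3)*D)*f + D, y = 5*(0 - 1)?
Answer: -1118/2671 ≈ -0.41857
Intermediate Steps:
y = -5 (y = 5*(-1) = -5)
n(H) = -5
h(D, f) = 3 - D + 5*D*f (h(D, f) = 3 - ((-5*D)*f + D) = 3 - (-5*D*f + D) = 3 - (D - 5*D*f) = 3 + (-D + 5*D*f) = 3 - D + 5*D*f)
(-36880 + 12284)/(45928 + h(39, 66)) = (-36880 + 12284)/(45928 + (3 - 1*39 + 5*39*66)) = -24596/(45928 + (3 - 39 + 12870)) = -24596/(45928 + 12834) = -24596/58762 = -24596*1/58762 = -1118/2671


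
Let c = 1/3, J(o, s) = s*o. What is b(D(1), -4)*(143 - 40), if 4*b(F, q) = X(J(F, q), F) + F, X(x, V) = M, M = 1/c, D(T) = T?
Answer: 103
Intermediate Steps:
J(o, s) = o*s
c = 1/3 ≈ 0.33333
M = 3 (M = 1/(1/3) = 3)
X(x, V) = 3
b(F, q) = 3/4 + F/4 (b(F, q) = (3 + F)/4 = 3/4 + F/4)
b(D(1), -4)*(143 - 40) = (3/4 + (1/4)*1)*(143 - 40) = (3/4 + 1/4)*103 = 1*103 = 103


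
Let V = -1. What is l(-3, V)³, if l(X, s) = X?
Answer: -27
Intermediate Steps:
l(-3, V)³ = (-3)³ = -27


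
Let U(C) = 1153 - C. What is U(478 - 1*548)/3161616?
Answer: 1223/3161616 ≈ 0.00038683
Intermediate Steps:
U(478 - 1*548)/3161616 = (1153 - (478 - 1*548))/3161616 = (1153 - (478 - 548))*(1/3161616) = (1153 - 1*(-70))*(1/3161616) = (1153 + 70)*(1/3161616) = 1223*(1/3161616) = 1223/3161616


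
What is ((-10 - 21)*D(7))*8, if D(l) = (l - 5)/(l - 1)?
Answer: -248/3 ≈ -82.667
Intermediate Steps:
D(l) = (-5 + l)/(-1 + l)
((-10 - 21)*D(7))*8 = ((-10 - 21)*((-5 + 7)/(-1 + 7)))*8 = -31*2/6*8 = -31*1/3*8 = -31/3*8 = -248/3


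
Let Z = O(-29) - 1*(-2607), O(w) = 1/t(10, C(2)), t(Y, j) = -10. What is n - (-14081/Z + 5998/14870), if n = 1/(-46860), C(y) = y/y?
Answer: 1815801162853/363301859316 ≈ 4.9980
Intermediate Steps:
C(y) = 1
O(w) = -1/10 (O(w) = 1/(-10) = -1/10)
Z = 26069/10 (Z = -1/10 - 1*(-2607) = -1/10 + 2607 = 26069/10 ≈ 2606.9)
n = -1/46860 ≈ -2.1340e-5
n - (-14081/Z + 5998/14870) = -1/46860 - (-14081/26069/10 + 5998/14870) = -1/46860 - (-14081*10/26069 + 5998*(1/14870)) = -1/46860 - (-140810/26069 + 2999/7435) = -1/46860 - 1*(-968741419/193823015) = -1/46860 + 968741419/193823015 = 1815801162853/363301859316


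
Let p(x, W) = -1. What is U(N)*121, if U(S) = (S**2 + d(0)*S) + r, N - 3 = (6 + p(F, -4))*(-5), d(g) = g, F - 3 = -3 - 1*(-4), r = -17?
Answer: 56507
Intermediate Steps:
F = 4 (F = 3 + (-3 - 1*(-4)) = 3 + (-3 + 4) = 3 + 1 = 4)
N = -22 (N = 3 + (6 - 1)*(-5) = 3 + 5*(-5) = 3 - 25 = -22)
U(S) = -17 + S**2 (U(S) = (S**2 + 0*S) - 17 = (S**2 + 0) - 17 = S**2 - 17 = -17 + S**2)
U(N)*121 = (-17 + (-22)**2)*121 = (-17 + 484)*121 = 467*121 = 56507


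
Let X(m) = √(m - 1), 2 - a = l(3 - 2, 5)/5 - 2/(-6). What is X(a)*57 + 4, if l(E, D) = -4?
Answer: 4 + 19*√330/5 ≈ 73.030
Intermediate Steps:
a = 37/15 (a = 2 - (-4/5 - 2/(-6)) = 2 - (-4*⅕ - 2*(-⅙)) = 2 - (-⅘ + ⅓) = 2 - 1*(-7/15) = 2 + 7/15 = 37/15 ≈ 2.4667)
X(m) = √(-1 + m)
X(a)*57 + 4 = √(-1 + 37/15)*57 + 4 = √(22/15)*57 + 4 = (√330/15)*57 + 4 = 19*√330/5 + 4 = 4 + 19*√330/5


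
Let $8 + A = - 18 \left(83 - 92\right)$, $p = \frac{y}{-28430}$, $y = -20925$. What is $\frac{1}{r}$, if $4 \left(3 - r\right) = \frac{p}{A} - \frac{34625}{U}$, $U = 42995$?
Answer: $\frac{30118651024}{96383800957} \approx 0.31249$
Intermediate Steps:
$p = \frac{4185}{5686}$ ($p = - \frac{20925}{-28430} = \left(-20925\right) \left(- \frac{1}{28430}\right) = \frac{4185}{5686} \approx 0.73602$)
$A = 154$ ($A = -8 - 18 \left(83 - 92\right) = -8 - -162 = -8 + 162 = 154$)
$r = \frac{96383800957}{30118651024}$ ($r = 3 - \frac{\frac{4185}{5686 \cdot 154} - \frac{34625}{42995}}{4} = 3 - \frac{\frac{4185}{5686} \cdot \frac{1}{154} - \frac{6925}{8599}}{4} = 3 - \frac{\frac{4185}{875644} - \frac{6925}{8599}}{4} = 3 - - \frac{6027847885}{30118651024} = 3 + \frac{6027847885}{30118651024} = \frac{96383800957}{30118651024} \approx 3.2001$)
$\frac{1}{r} = \frac{1}{\frac{96383800957}{30118651024}} = \frac{30118651024}{96383800957}$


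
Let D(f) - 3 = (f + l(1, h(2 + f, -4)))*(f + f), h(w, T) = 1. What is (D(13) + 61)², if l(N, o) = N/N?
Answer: 183184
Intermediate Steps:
l(N, o) = 1
D(f) = 3 + 2*f*(1 + f) (D(f) = 3 + (f + 1)*(f + f) = 3 + (1 + f)*(2*f) = 3 + 2*f*(1 + f))
(D(13) + 61)² = ((3 + 2*13 + 2*13²) + 61)² = ((3 + 26 + 2*169) + 61)² = ((3 + 26 + 338) + 61)² = (367 + 61)² = 428² = 183184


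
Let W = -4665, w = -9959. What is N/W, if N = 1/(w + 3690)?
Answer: 1/29244885 ≈ 3.4194e-8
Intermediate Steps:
N = -1/6269 (N = 1/(-9959 + 3690) = 1/(-6269) = -1/6269 ≈ -0.00015952)
N/W = -1/6269/(-4665) = -1/6269*(-1/4665) = 1/29244885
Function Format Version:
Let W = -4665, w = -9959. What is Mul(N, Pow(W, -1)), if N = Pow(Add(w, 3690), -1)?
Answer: Rational(1, 29244885) ≈ 3.4194e-8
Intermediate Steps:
N = Rational(-1, 6269) (N = Pow(Add(-9959, 3690), -1) = Pow(-6269, -1) = Rational(-1, 6269) ≈ -0.00015952)
Mul(N, Pow(W, -1)) = Mul(Rational(-1, 6269), Pow(-4665, -1)) = Mul(Rational(-1, 6269), Rational(-1, 4665)) = Rational(1, 29244885)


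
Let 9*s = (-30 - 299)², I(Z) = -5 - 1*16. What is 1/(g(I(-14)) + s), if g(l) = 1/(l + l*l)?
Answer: 1260/15153743 ≈ 8.3148e-5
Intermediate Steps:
I(Z) = -21 (I(Z) = -5 - 16 = -21)
g(l) = 1/(l + l²)
s = 108241/9 (s = (-30 - 299)²/9 = (⅑)*(-329)² = (⅑)*108241 = 108241/9 ≈ 12027.)
1/(g(I(-14)) + s) = 1/(1/((-21)*(1 - 21)) + 108241/9) = 1/(-1/21/(-20) + 108241/9) = 1/(-1/21*(-1/20) + 108241/9) = 1/(1/420 + 108241/9) = 1/(15153743/1260) = 1260/15153743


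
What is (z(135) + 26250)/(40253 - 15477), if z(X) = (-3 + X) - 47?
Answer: 26335/24776 ≈ 1.0629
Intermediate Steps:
z(X) = -50 + X
(z(135) + 26250)/(40253 - 15477) = ((-50 + 135) + 26250)/(40253 - 15477) = (85 + 26250)/24776 = 26335*(1/24776) = 26335/24776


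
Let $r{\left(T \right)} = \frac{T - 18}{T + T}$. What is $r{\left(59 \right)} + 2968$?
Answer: $\frac{350265}{118} \approx 2968.3$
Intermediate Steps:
$r{\left(T \right)} = \frac{-18 + T}{2 T}$
$r{\left(59 \right)} + 2968 = \frac{-18 + 59}{2 \cdot 59} + 2968 = \frac{1}{2} \cdot \frac{1}{59} \cdot 41 + 2968 = \frac{41}{118} + 2968 = \frac{350265}{118}$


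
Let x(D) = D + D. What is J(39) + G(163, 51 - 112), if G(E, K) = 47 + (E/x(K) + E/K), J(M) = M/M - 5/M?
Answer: 208703/4758 ≈ 43.864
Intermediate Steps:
x(D) = 2*D
J(M) = 1 - 5/M
G(E, K) = 47 + 3*E/(2*K) (G(E, K) = 47 + (E/((2*K)) + E/K) = 47 + (E*(1/(2*K)) + E/K) = 47 + (E/(2*K) + E/K) = 47 + 3*E/(2*K))
J(39) + G(163, 51 - 112) = (-5 + 39)/39 + (47 + (3/2)*163/(51 - 112)) = (1/39)*34 + (47 + (3/2)*163/(-61)) = 34/39 + (47 + (3/2)*163*(-1/61)) = 34/39 + (47 - 489/122) = 34/39 + 5245/122 = 208703/4758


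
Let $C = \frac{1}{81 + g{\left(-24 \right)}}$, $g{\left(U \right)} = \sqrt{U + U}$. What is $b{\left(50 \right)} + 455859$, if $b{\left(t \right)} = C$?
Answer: $\frac{1004257404}{2203} - \frac{4 i \sqrt{3}}{6609} \approx 4.5586 \cdot 10^{5} - 0.0010483 i$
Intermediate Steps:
$g{\left(U \right)} = \sqrt{2} \sqrt{U}$ ($g{\left(U \right)} = \sqrt{2 U} = \sqrt{2} \sqrt{U}$)
$C = \frac{1}{81 + 4 i \sqrt{3}}$ ($C = \frac{1}{81 + \sqrt{2} \sqrt{-24}} = \frac{1}{81 + \sqrt{2} \cdot 2 i \sqrt{6}} = \frac{1}{81 + 4 i \sqrt{3}} \approx 0.012256 - 0.0010483 i$)
$b{\left(t \right)} = \frac{27}{2203} - \frac{4 i \sqrt{3}}{6609}$
$b{\left(50 \right)} + 455859 = \left(\frac{27}{2203} - \frac{4 i \sqrt{3}}{6609}\right) + 455859 = \frac{1004257404}{2203} - \frac{4 i \sqrt{3}}{6609}$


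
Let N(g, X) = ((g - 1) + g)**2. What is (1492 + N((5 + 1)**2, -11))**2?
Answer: 42680089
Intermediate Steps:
N(g, X) = (-1 + 2*g)**2 (N(g, X) = ((-1 + g) + g)**2 = (-1 + 2*g)**2)
(1492 + N((5 + 1)**2, -11))**2 = (1492 + (-1 + 2*(5 + 1)**2)**2)**2 = (1492 + (-1 + 2*6**2)**2)**2 = (1492 + (-1 + 2*36)**2)**2 = (1492 + (-1 + 72)**2)**2 = (1492 + 71**2)**2 = (1492 + 5041)**2 = 6533**2 = 42680089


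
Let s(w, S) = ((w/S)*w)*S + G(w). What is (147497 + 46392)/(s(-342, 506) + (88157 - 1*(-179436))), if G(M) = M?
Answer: 193889/384215 ≈ 0.50464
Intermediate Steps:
s(w, S) = w + w**2 (s(w, S) = ((w/S)*w)*S + w = (w**2/S)*S + w = w**2 + w = w + w**2)
(147497 + 46392)/(s(-342, 506) + (88157 - 1*(-179436))) = (147497 + 46392)/(-342*(1 - 342) + (88157 - 1*(-179436))) = 193889/(-342*(-341) + (88157 + 179436)) = 193889/(116622 + 267593) = 193889/384215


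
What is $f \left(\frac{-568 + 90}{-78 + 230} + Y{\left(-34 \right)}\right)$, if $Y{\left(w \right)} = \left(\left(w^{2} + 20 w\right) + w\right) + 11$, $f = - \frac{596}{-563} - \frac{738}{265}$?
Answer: $- \frac{4402756853}{5669410} \approx -776.58$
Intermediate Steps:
$f = - \frac{257554}{149195}$ ($f = \left(-596\right) \left(- \frac{1}{563}\right) - \frac{738}{265} = \frac{596}{563} - \frac{738}{265} = - \frac{257554}{149195} \approx -1.7263$)
$Y{\left(w \right)} = 11 + w^{2} + 21 w$ ($Y{\left(w \right)} = \left(w^{2} + 21 w\right) + 11 = 11 + w^{2} + 21 w$)
$f \left(\frac{-568 + 90}{-78 + 230} + Y{\left(-34 \right)}\right) = - \frac{257554 \left(\frac{-568 + 90}{-78 + 230} + \left(11 + \left(-34\right)^{2} + 21 \left(-34\right)\right)\right)}{149195} = - \frac{257554 \left(- \frac{478}{152} + \left(11 + 1156 - 714\right)\right)}{149195} = - \frac{257554 \left(\left(-478\right) \frac{1}{152} + 453\right)}{149195} = - \frac{257554 \left(- \frac{239}{76} + 453\right)}{149195} = \left(- \frac{257554}{149195}\right) \frac{34189}{76} = - \frac{4402756853}{5669410}$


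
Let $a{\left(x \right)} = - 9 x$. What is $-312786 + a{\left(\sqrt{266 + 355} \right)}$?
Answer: $-312786 - 27 \sqrt{69} \approx -3.1301 \cdot 10^{5}$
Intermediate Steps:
$-312786 + a{\left(\sqrt{266 + 355} \right)} = -312786 - 9 \sqrt{266 + 355} = -312786 - 9 \sqrt{621} = -312786 - 9 \cdot 3 \sqrt{69} = -312786 - 27 \sqrt{69}$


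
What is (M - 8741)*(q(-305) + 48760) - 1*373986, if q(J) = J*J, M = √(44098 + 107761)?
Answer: -1239716671 + 141785*√151859 ≈ -1.1845e+9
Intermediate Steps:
M = √151859 ≈ 389.69
q(J) = J²
(M - 8741)*(q(-305) + 48760) - 1*373986 = (√151859 - 8741)*((-305)² + 48760) - 1*373986 = (-8741 + √151859)*(93025 + 48760) - 373986 = (-8741 + √151859)*141785 - 373986 = (-1239342685 + 141785*√151859) - 373986 = -1239716671 + 141785*√151859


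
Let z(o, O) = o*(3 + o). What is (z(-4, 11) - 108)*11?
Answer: -1144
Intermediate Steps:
(z(-4, 11) - 108)*11 = (-4*(3 - 4) - 108)*11 = (-4*(-1) - 108)*11 = (4 - 108)*11 = -104*11 = -1144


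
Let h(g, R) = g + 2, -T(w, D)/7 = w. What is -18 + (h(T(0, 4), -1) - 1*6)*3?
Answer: -30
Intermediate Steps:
T(w, D) = -7*w
h(g, R) = 2 + g
-18 + (h(T(0, 4), -1) - 1*6)*3 = -18 + ((2 - 7*0) - 1*6)*3 = -18 + ((2 + 0) - 6)*3 = -18 + (2 - 6)*3 = -18 - 4*3 = -18 - 12 = -30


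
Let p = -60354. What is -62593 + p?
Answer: -122947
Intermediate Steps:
-62593 + p = -62593 - 60354 = -122947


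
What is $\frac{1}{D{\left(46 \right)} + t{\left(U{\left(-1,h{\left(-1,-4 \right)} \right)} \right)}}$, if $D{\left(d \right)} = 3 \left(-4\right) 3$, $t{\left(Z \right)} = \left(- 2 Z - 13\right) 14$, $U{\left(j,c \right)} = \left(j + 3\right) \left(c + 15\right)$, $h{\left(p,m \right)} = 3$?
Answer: $- \frac{1}{1226} \approx -0.00081566$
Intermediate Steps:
$U{\left(j,c \right)} = \left(3 + j\right) \left(15 + c\right)$
$t{\left(Z \right)} = -182 - 28 Z$ ($t{\left(Z \right)} = \left(-13 - 2 Z\right) 14 = -182 - 28 Z$)
$D{\left(d \right)} = -36$ ($D{\left(d \right)} = \left(-12\right) 3 = -36$)
$\frac{1}{D{\left(46 \right)} + t{\left(U{\left(-1,h{\left(-1,-4 \right)} \right)} \right)}} = \frac{1}{-36 - \left(182 + 28 \left(45 + 3 \cdot 3 + 15 \left(-1\right) + 3 \left(-1\right)\right)\right)} = \frac{1}{-36 - \left(182 + 28 \left(45 + 9 - 15 - 3\right)\right)} = \frac{1}{-36 - 1190} = \frac{1}{-1226} = - \frac{1}{1226}$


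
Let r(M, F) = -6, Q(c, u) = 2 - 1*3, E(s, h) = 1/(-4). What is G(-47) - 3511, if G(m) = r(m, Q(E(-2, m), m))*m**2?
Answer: -16765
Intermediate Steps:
E(s, h) = -1/4
Q(c, u) = -1 (Q(c, u) = 2 - 3 = -1)
G(m) = -6*m**2
G(-47) - 3511 = -6*(-47)**2 - 3511 = -6*2209 - 3511 = -13254 - 3511 = -16765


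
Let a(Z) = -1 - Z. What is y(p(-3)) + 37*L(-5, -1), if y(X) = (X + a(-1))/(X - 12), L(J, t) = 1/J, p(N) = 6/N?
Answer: -254/35 ≈ -7.2571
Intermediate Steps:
y(X) = X/(-12 + X) (y(X) = (X + (-1 - 1*(-1)))/(X - 12) = (X + (-1 + 1))/(-12 + X) = (X + 0)/(-12 + X) = X/(-12 + X))
y(p(-3)) + 37*L(-5, -1) = (6/(-3))/(-12 + 6/(-3)) + 37/(-5) = (6*(-⅓))/(-12 + 6*(-⅓)) + 37*(-⅕) = -2/(-12 - 2) - 37/5 = -2/(-14) - 37/5 = -2*(-1/14) - 37/5 = ⅐ - 37/5 = -254/35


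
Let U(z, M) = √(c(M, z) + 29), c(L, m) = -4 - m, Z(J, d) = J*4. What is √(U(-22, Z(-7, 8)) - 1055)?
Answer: √(-1055 + √47) ≈ 32.375*I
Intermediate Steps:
Z(J, d) = 4*J
U(z, M) = √(25 - z) (U(z, M) = √((-4 - z) + 29) = √(25 - z))
√(U(-22, Z(-7, 8)) - 1055) = √(√(25 - 1*(-22)) - 1055) = √(√(25 + 22) - 1055) = √(√47 - 1055) = √(-1055 + √47)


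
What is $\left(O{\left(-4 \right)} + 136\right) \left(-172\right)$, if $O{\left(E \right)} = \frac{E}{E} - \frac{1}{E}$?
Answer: $-23607$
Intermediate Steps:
$O{\left(E \right)} = 1 - \frac{1}{E}$
$\left(O{\left(-4 \right)} + 136\right) \left(-172\right) = \left(\frac{-1 - 4}{-4} + 136\right) \left(-172\right) = \left(\left(- \frac{1}{4}\right) \left(-5\right) + 136\right) \left(-172\right) = \left(\frac{5}{4} + 136\right) \left(-172\right) = \frac{549}{4} \left(-172\right) = -23607$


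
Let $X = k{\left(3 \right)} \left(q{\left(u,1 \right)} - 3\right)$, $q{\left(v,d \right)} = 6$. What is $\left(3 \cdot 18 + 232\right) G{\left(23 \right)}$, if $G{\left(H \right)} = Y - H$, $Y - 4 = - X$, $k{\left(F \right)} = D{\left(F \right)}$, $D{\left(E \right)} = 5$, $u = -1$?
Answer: $-9724$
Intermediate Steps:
$k{\left(F \right)} = 5$
$X = 15$ ($X = 5 \left(6 - 3\right) = 5 \cdot 3 = 15$)
$Y = -11$ ($Y = 4 - 15 = -11$)
$G{\left(H \right)} = -11 - H$
$\left(3 \cdot 18 + 232\right) G{\left(23 \right)} = \left(3 \cdot 18 + 232\right) \left(-11 - 23\right) = \left(54 + 232\right) \left(-11 - 23\right) = 286 \left(-34\right) = -9724$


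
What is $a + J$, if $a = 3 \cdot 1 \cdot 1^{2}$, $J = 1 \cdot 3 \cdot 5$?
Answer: $18$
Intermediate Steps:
$J = 15$ ($J = 3 \cdot 5 = 15$)
$a = 3$ ($a = 3 \cdot 1 = 3$)
$a + J = 3 + 15 = 18$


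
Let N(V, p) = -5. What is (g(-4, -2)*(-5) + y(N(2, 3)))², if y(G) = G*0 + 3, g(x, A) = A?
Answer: 169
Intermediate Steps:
y(G) = 3 (y(G) = 0 + 3 = 3)
(g(-4, -2)*(-5) + y(N(2, 3)))² = (-2*(-5) + 3)² = (10 + 3)² = 13² = 169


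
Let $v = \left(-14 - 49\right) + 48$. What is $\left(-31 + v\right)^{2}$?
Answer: $2116$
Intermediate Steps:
$v = -15$ ($v = -63 + 48 = -15$)
$\left(-31 + v\right)^{2} = \left(-31 - 15\right)^{2} = \left(-46\right)^{2} = 2116$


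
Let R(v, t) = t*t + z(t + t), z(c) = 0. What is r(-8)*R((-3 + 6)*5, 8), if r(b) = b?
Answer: -512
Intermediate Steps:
R(v, t) = t**2 (R(v, t) = t*t + 0 = t**2 + 0 = t**2)
r(-8)*R((-3 + 6)*5, 8) = -8*8**2 = -8*64 = -512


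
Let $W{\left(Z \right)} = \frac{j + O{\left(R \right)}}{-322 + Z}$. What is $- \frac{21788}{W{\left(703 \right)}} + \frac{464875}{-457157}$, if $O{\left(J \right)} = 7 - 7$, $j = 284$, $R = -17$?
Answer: $- \frac{948774128324}{32458147} \approx -29231.0$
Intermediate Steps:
$O{\left(J \right)} = 0$
$W{\left(Z \right)} = \frac{284}{-322 + Z}$ ($W{\left(Z \right)} = \frac{284 + 0}{-322 + Z} = \frac{284}{-322 + Z}$)
$- \frac{21788}{W{\left(703 \right)}} + \frac{464875}{-457157} = - \frac{21788}{284 \frac{1}{-322 + 703}} + \frac{464875}{-457157} = - \frac{21788}{284 \cdot \frac{1}{381}} + 464875 \left(- \frac{1}{457157}\right) = - \frac{21788}{284 \cdot \frac{1}{381}} - \frac{464875}{457157} = - \frac{21788}{\frac{284}{381}} - \frac{464875}{457157} = \left(-21788\right) \frac{381}{284} - \frac{464875}{457157} = - \frac{2075307}{71} - \frac{464875}{457157} = - \frac{948774128324}{32458147}$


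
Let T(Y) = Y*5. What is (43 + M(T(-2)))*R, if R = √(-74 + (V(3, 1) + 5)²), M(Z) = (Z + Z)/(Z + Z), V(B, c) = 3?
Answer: 44*I*√10 ≈ 139.14*I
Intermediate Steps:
T(Y) = 5*Y
M(Z) = 1 (M(Z) = (2*Z)/((2*Z)) = (2*Z)*(1/(2*Z)) = 1)
R = I*√10 (R = √(-74 + (3 + 5)²) = √(-74 + 8²) = √(-74 + 64) = √(-10) = I*√10 ≈ 3.1623*I)
(43 + M(T(-2)))*R = (43 + 1)*(I*√10) = 44*(I*√10) = 44*I*√10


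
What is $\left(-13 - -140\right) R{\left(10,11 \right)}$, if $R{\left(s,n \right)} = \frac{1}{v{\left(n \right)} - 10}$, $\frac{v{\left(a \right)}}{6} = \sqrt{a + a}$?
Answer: $\frac{635}{346} + \frac{381 \sqrt{22}}{346} \approx 7.0001$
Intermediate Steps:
$v{\left(a \right)} = 6 \sqrt{2} \sqrt{a}$ ($v{\left(a \right)} = 6 \sqrt{a + a} = 6 \sqrt{2 a} = 6 \sqrt{2} \sqrt{a}$)
$R{\left(s,n \right)} = \frac{1}{-10 + 6 \sqrt{2} \sqrt{n}}$ ($R{\left(s,n \right)} = \frac{1}{6 \sqrt{2} \sqrt{n} - 10} = \frac{1}{-10 + 6 \sqrt{2} \sqrt{n}}$)
$\left(-13 - -140\right) R{\left(10,11 \right)} = \left(-13 - -140\right) \frac{1}{2 \left(-5 + 3 \sqrt{2} \sqrt{11}\right)} = \left(-13 + 140\right) \frac{1}{2 \left(-5 + 3 \sqrt{22}\right)} = 127 \frac{1}{2 \left(-5 + 3 \sqrt{22}\right)} = \frac{127}{2 \left(-5 + 3 \sqrt{22}\right)}$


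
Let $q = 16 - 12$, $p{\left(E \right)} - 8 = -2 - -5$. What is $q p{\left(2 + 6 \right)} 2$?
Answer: $88$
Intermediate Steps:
$p{\left(E \right)} = 11$ ($p{\left(E \right)} = 8 - -3 = 8 + \left(-2 + 5\right) = 8 + 3 = 11$)
$q = 4$ ($q = 16 - 12 = 4$)
$q p{\left(2 + 6 \right)} 2 = 4 \cdot 11 \cdot 2 = 44 \cdot 2 = 88$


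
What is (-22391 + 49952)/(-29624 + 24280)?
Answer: -27561/5344 ≈ -5.1574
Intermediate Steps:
(-22391 + 49952)/(-29624 + 24280) = 27561/(-5344) = 27561*(-1/5344) = -27561/5344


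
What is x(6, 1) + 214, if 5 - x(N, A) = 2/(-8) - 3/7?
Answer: 6151/28 ≈ 219.68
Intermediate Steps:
x(N, A) = 159/28 (x(N, A) = 5 - (2/(-8) - 3/7) = 5 - (2*(-⅛) - 3*⅐) = 5 - (-¼ - 3/7) = 5 - 1*(-19/28) = 5 + 19/28 = 159/28)
x(6, 1) + 214 = 159/28 + 214 = 6151/28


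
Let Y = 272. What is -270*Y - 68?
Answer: -73508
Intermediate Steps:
-270*Y - 68 = -270*272 - 68 = -73440 - 68 = -73508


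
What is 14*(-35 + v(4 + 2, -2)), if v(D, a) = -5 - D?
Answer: -644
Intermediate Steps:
14*(-35 + v(4 + 2, -2)) = 14*(-35 + (-5 - (4 + 2))) = 14*(-35 + (-5 - 1*6)) = 14*(-35 + (-5 - 6)) = 14*(-35 - 11) = 14*(-46) = -644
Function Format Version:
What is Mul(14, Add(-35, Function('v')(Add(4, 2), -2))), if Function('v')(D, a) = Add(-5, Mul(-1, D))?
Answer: -644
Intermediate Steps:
Mul(14, Add(-35, Function('v')(Add(4, 2), -2))) = Mul(14, Add(-35, Add(-5, Mul(-1, Add(4, 2))))) = Mul(14, Add(-35, Add(-5, Mul(-1, 6)))) = Mul(14, Add(-35, Add(-5, -6))) = Mul(14, Add(-35, -11)) = Mul(14, -46) = -644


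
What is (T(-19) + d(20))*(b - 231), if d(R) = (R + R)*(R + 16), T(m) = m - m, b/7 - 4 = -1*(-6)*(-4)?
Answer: -534240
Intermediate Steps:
b = -140 (b = 28 + 7*(-1*(-6)*(-4)) = 28 + 7*(6*(-4)) = 28 + 7*(-24) = 28 - 168 = -140)
T(m) = 0
d(R) = 2*R*(16 + R) (d(R) = (2*R)*(16 + R) = 2*R*(16 + R))
(T(-19) + d(20))*(b - 231) = (0 + 2*20*(16 + 20))*(-140 - 231) = (0 + 2*20*36)*(-371) = (0 + 1440)*(-371) = 1440*(-371) = -534240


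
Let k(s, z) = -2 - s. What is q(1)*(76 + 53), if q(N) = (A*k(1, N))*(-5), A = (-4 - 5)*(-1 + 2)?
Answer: -17415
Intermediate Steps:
A = -9 (A = -9*1 = -9)
q(N) = -135 (q(N) = -9*(-2 - 1*1)*(-5) = -9*(-2 - 1)*(-5) = -9*(-3)*(-5) = 27*(-5) = -135)
q(1)*(76 + 53) = -135*(76 + 53) = -135*129 = -17415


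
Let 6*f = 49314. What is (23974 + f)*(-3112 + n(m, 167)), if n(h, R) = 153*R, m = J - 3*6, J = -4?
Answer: 722378727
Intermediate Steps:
f = 8219 (f = (⅙)*49314 = 8219)
m = -22 (m = -4 - 3*6 = -4 - 18 = -22)
(23974 + f)*(-3112 + n(m, 167)) = (23974 + 8219)*(-3112 + 153*167) = 32193*(-3112 + 25551) = 32193*22439 = 722378727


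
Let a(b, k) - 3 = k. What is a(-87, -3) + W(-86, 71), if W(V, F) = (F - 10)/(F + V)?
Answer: -61/15 ≈ -4.0667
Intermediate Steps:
a(b, k) = 3 + k
W(V, F) = (-10 + F)/(F + V)
a(-87, -3) + W(-86, 71) = (3 - 3) + (-10 + 71)/(71 - 86) = 0 + 61/(-15) = 0 - 1/15*61 = 0 - 61/15 = -61/15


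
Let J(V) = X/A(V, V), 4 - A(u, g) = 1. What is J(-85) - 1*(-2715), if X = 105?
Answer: 2750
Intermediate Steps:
A(u, g) = 3 (A(u, g) = 4 - 1*1 = 4 - 1 = 3)
J(V) = 35 (J(V) = 105/3 = 105*(1/3) = 35)
J(-85) - 1*(-2715) = 35 - 1*(-2715) = 35 + 2715 = 2750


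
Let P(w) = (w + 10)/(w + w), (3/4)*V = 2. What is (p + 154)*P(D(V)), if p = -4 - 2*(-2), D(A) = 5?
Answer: 231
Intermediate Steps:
V = 8/3 (V = (4/3)*2 = 8/3 ≈ 2.6667)
P(w) = (10 + w)/(2*w) (P(w) = (10 + w)/((2*w)) = (10 + w)*(1/(2*w)) = (10 + w)/(2*w))
p = 0 (p = -4 + 4 = 0)
(p + 154)*P(D(V)) = (0 + 154)*((½)*(10 + 5)/5) = 154*((½)*(⅕)*15) = 154*(3/2) = 231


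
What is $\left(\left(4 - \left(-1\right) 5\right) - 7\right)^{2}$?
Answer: $4$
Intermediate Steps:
$\left(\left(4 - \left(-1\right) 5\right) - 7\right)^{2} = \left(\left(4 - -5\right) - 7\right)^{2} = \left(\left(4 + 5\right) - 7\right)^{2} = \left(9 - 7\right)^{2} = 2^{2} = 4$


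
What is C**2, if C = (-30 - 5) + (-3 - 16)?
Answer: 2916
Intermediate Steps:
C = -54 (C = -35 - 19 = -54)
C**2 = (-54)**2 = 2916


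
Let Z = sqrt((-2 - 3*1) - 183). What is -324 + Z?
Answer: -324 + 2*I*sqrt(47) ≈ -324.0 + 13.711*I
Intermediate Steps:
Z = 2*I*sqrt(47) (Z = sqrt((-2 - 3) - 183) = sqrt(-5 - 183) = sqrt(-188) = 2*I*sqrt(47) ≈ 13.711*I)
-324 + Z = -324 + 2*I*sqrt(47)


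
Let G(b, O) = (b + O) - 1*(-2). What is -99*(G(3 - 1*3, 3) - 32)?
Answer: 2673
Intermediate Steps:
G(b, O) = 2 + O + b (G(b, O) = (O + b) + 2 = 2 + O + b)
-99*(G(3 - 1*3, 3) - 32) = -99*((2 + 3 + (3 - 1*3)) - 32) = -99*((2 + 3 + (3 - 3)) - 32) = -99*((2 + 3 + 0) - 32) = -99*(5 - 32) = -99*(-27) = 2673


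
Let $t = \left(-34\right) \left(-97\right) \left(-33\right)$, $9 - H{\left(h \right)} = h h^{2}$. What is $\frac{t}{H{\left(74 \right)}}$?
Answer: $\frac{108834}{405215} \approx 0.26858$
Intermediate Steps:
$H{\left(h \right)} = 9 - h^{3}$ ($H{\left(h \right)} = 9 - h h^{2} = 9 - h^{3}$)
$t = -108834$ ($t = 3298 \left(-33\right) = -108834$)
$\frac{t}{H{\left(74 \right)}} = - \frac{108834}{9 - 74^{3}} = - \frac{108834}{9 - 405224} = - \frac{108834}{-405215} = \left(-108834\right) \left(- \frac{1}{405215}\right) = \frac{108834}{405215}$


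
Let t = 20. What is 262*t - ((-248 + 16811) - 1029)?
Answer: -10294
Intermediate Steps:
262*t - ((-248 + 16811) - 1029) = 262*20 - ((-248 + 16811) - 1029) = 5240 - (16563 - 1029) = 5240 - 1*15534 = 5240 - 15534 = -10294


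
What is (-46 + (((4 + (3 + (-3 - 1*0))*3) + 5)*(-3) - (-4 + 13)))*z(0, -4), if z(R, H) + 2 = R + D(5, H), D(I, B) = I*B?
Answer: 1804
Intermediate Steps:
D(I, B) = B*I
z(R, H) = -2 + R + 5*H (z(R, H) = -2 + (R + H*5) = -2 + (R + 5*H) = -2 + R + 5*H)
(-46 + (((4 + (3 + (-3 - 1*0))*3) + 5)*(-3) - (-4 + 13)))*z(0, -4) = (-46 + (((4 + (3 + (-3 - 1*0))*3) + 5)*(-3) - (-4 + 13)))*(-2 + 0 + 5*(-4)) = (-46 + (((4 + (3 + (-3 + 0))*3) + 5)*(-3) - 1*9))*(-2 + 0 - 20) = (-46 + (((4 + (3 - 3)*3) + 5)*(-3) - 9))*(-22) = (-46 + (((4 + 0*3) + 5)*(-3) - 9))*(-22) = (-46 + (((4 + 0) + 5)*(-3) - 9))*(-22) = (-46 + ((4 + 5)*(-3) - 9))*(-22) = (-46 + (9*(-3) - 9))*(-22) = (-46 + (-27 - 9))*(-22) = (-46 - 36)*(-22) = -82*(-22) = 1804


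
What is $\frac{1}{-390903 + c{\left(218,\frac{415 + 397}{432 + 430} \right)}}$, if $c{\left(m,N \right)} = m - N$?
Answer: $- \frac{431}{168385641} \approx -2.5596 \cdot 10^{-6}$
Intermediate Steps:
$\frac{1}{-390903 + c{\left(218,\frac{415 + 397}{432 + 430} \right)}} = \frac{1}{-390903 + \left(218 - \frac{415 + 397}{432 + 430}\right)} = \frac{1}{-390903 + \left(218 - \frac{812}{862}\right)} = \frac{1}{-390903 + \left(218 - 812 \cdot \frac{1}{862}\right)} = \frac{1}{-390903 + \left(218 - \frac{406}{431}\right)} = \frac{1}{-390903 + \frac{93552}{431}} = \frac{1}{- \frac{168385641}{431}} = - \frac{431}{168385641}$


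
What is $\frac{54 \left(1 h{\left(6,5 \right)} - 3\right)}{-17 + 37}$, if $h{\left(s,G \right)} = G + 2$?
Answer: $\frac{54}{5} \approx 10.8$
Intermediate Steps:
$h{\left(s,G \right)} = 2 + G$
$\frac{54 \left(1 h{\left(6,5 \right)} - 3\right)}{-17 + 37} = \frac{54 \left(1 \left(2 + 5\right) - 3\right)}{-17 + 37} = \frac{54 \left(1 \cdot 7 - 3\right)}{20} = 54 \left(7 - 3\right) \frac{1}{20} = 54 \cdot 4 \cdot \frac{1}{20} = 216 \cdot \frac{1}{20} = \frac{54}{5}$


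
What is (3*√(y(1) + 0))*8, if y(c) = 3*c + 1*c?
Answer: 48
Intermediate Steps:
y(c) = 4*c (y(c) = 3*c + c = 4*c)
(3*√(y(1) + 0))*8 = (3*√(4*1 + 0))*8 = (3*√(4 + 0))*8 = (3*√4)*8 = (3*2)*8 = 6*8 = 48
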